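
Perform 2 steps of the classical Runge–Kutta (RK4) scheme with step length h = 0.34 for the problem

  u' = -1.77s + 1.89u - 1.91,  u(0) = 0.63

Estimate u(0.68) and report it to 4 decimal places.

-1.0211

RK4: k1 = f(s_n, u_n); k2 = f(s_n + h/2, u_n + (h/2)·k1); k3 = f(s_n + h/2, u_n + (h/2)·k2); k4 = f(s_n + h, u_n + h·k3); u_{n+1} = u_n + (h/6)·(k1 + 2k2 + 2k3 + k4).
s=0.000000, u=0.630000:
  k1 = f(0.000000, 0.630000) = -0.719300
  k2 = f(0.170000, 0.507719) = -1.251311
  k3 = f(0.170000, 0.417277) = -1.422246
  k4 = f(0.340000, 0.146436) = -2.235035
  u ← 0.630000 + (0.34/6)·(k1 + 2k2 + 2k3 + k4) = 0.159584
s=0.340000, u=0.159584:
  k1 = f(0.340000, 0.159584) = -2.210185
  k2 = f(0.510000, -0.216147) = -3.221218
  k3 = f(0.510000, -0.388023) = -3.546063
  k4 = f(0.680000, -1.046077) = -5.090685
  u ← 0.159584 + (0.34/6)·(k1 + 2k2 + 2k3 + k4) = -1.021090
u(0.68) ≈ -1.0211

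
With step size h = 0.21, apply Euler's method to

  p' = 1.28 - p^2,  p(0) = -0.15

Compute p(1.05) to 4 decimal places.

0.9391

Euler: p_{n+1} = p_n + h·f(x_n, p_n).
x=0.000000, p=-0.150000: f=1.257500 → p ← -0.150000 + 0.21·1.257500 = 0.114075
x=0.210000, p=0.114075: f=1.266987 → p ← 0.114075 + 0.21·1.266987 = 0.380142
x=0.420000, p=0.380142: f=1.135492 → p ← 0.380142 + 0.21·1.135492 = 0.618596
x=0.630000, p=0.618596: f=0.897340 → p ← 0.618596 + 0.21·0.897340 = 0.807037
x=0.840000, p=0.807037: f=0.628692 → p ← 0.807037 + 0.21·0.628692 = 0.939062
p(1.05) ≈ 0.9391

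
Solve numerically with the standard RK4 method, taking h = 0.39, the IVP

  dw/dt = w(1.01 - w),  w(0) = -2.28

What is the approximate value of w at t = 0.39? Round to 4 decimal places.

RK4: k1 = f(t_n, w_n); k2 = f(t_n + h/2, w_n + (h/2)·k1); k3 = f(t_n + h/2, w_n + (h/2)·k2); k4 = f(t_n + h, w_n + h·k3); w_{n+1} = w_n + (h/6)·(k1 + 2k2 + 2k3 + k4).
t=0.000000, w=-2.280000:
  k1 = f(0.000000, -2.280000) = -7.501200
  k2 = f(0.195000, -3.742734) = -17.788219
  k3 = f(0.195000, -5.748703) = -38.853773
  k4 = f(0.390000, -17.432971) = -321.515793
  w ← -2.280000 + (0.39/6)·(k1 + 2k2 + 2k3 + k4) = -31.029564
w(0.39) ≈ -31.0296

-31.0296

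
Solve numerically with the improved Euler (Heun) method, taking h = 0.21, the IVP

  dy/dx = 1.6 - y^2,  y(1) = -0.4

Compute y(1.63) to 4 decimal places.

0.5423

Heun: k1 = f(x_n, y_n); k2 = f(x_n + h, y_n + h·k1); y_{n+1} = y_n + (h/2)·(k1 + k2).
x=1.000000, y=-0.400000:
  k1 = f(1.000000, -0.400000) = 1.440000
  k2 = f(1.210000, -0.097600) = 1.590474
  y ← -0.400000 + (0.21/2)·(1.440000 + 1.590474) = -0.081800
x=1.210000, y=-0.081800:
  k1 = f(1.210000, -0.081800) = 1.593309
  k2 = f(1.420000, 0.252795) = 1.536095
  y ← -0.081800 + (0.21/2)·(1.593309 + 1.536095) = 0.246787
x=1.420000, y=0.246787:
  k1 = f(1.420000, 0.246787) = 1.539096
  k2 = f(1.630000, 0.569997) = 1.275103
  y ← 0.246787 + (0.21/2)·(1.539096 + 1.275103) = 0.542278
y(1.63) ≈ 0.5423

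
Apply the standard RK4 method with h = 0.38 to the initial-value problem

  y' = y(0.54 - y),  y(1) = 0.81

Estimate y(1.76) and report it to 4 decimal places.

RK4: k1 = f(t_n, y_n); k2 = f(t_n + h/2, y_n + (h/2)·k1); k3 = f(t_n + h/2, y_n + (h/2)·k2); k4 = f(t_n + h, y_n + h·k3); y_{n+1} = y_n + (h/6)·(k1 + 2k2 + 2k3 + k4).
t=1.000000, y=0.810000:
  k1 = f(1.000000, 0.810000) = -0.218700
  k2 = f(1.190000, 0.768447) = -0.175549
  k3 = f(1.190000, 0.776646) = -0.183790
  k4 = f(1.380000, 0.740160) = -0.148150
  y ← 0.810000 + (0.38/6)·(k1 + 2k2 + 2k3 + k4) = 0.741250
t=1.380000, y=0.741250:
  k1 = f(1.380000, 0.741250) = -0.149176
  k2 = f(1.570000, 0.712906) = -0.123266
  k3 = f(1.570000, 0.717829) = -0.127651
  k4 = f(1.760000, 0.692742) = -0.105811
  y ← 0.741250 + (0.38/6)·(k1 + 2k2 + 2k3 + k4) = 0.693318
y(1.76) ≈ 0.6933

0.6933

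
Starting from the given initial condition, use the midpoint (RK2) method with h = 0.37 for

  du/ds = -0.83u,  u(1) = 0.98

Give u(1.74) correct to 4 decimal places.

Midpoint: k1 = f(s_n, u_n); k2 = f(s_n + h/2, u_n + (h/2)·k1); u_{n+1} = u_n + h·k2.
s=1.000000, u=0.980000:
  k1 = f(1.000000, 0.980000) = -0.813400
  k2 = f(1.185000, 0.829521) = -0.688502
  u ← 0.980000 + 0.37·(-0.688502) = 0.725254
s=1.370000, u=0.725254:
  k1 = f(1.370000, 0.725254) = -0.601961
  k2 = f(1.555000, 0.613891) = -0.509530
  u ← 0.725254 + 0.37·(-0.509530) = 0.536728
u(1.74) ≈ 0.5367

0.5367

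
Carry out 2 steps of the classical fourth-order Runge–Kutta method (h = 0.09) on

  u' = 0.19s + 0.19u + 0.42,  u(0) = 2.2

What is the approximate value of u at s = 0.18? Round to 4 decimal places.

RK4: k1 = f(s_n, u_n); k2 = f(s_n + h/2, u_n + (h/2)·k1); k3 = f(s_n + h/2, u_n + (h/2)·k2); k4 = f(s_n + h, u_n + h·k3); u_{n+1} = u_n + (h/6)·(k1 + 2k2 + 2k3 + k4).
s=0.000000, u=2.200000:
  k1 = f(0.000000, 2.200000) = 0.838000
  k2 = f(0.045000, 2.237710) = 0.853715
  k3 = f(0.045000, 2.238417) = 0.853849
  k4 = f(0.090000, 2.276846) = 0.869701
  u ← 2.200000 + (0.09/6)·(k1 + 2k2 + 2k3 + k4) = 2.276842
s=0.090000, u=2.276842:
  k1 = f(0.090000, 2.276842) = 0.869700
  k2 = f(0.135000, 2.315979) = 0.885686
  k3 = f(0.135000, 2.316698) = 0.885823
  k4 = f(0.180000, 2.356566) = 0.901948
  u ← 2.276842 + (0.09/6)·(k1 + 2k2 + 2k3 + k4) = 2.356562
u(0.18) ≈ 2.3566

2.3566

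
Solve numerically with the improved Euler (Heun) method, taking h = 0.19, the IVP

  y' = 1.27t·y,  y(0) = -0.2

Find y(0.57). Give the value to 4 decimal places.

-0.2456

Heun: k1 = f(t_n, y_n); k2 = f(t_n + h, y_n + h·k1); y_{n+1} = y_n + (h/2)·(k1 + k2).
t=0.000000, y=-0.200000:
  k1 = f(0.000000, -0.200000) = 0.000000
  k2 = f(0.190000, -0.200000) = -0.048260
  y ← -0.200000 + (0.19/2)·(0.000000 + (-0.048260)) = -0.204585
t=0.190000, y=-0.204585:
  k1 = f(0.190000, -0.204585) = -0.049366
  k2 = f(0.380000, -0.213964) = -0.103259
  y ← -0.204585 + (0.19/2)·(-0.049366 + (-0.103259)) = -0.219084
t=0.380000, y=-0.219084:
  k1 = f(0.380000, -0.219084) = -0.105730
  k2 = f(0.570000, -0.239173) = -0.173137
  y ← -0.219084 + (0.19/2)·(-0.105730 + (-0.173137)) = -0.245577
y(0.57) ≈ -0.2456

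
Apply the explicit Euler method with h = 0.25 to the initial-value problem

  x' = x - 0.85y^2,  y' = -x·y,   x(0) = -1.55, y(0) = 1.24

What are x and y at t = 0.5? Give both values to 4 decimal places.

-3.4593, 2.6944

Euler on (x,y): x_{n+1} = x_n + h·x', y_{n+1} = y_n + h·y'.
0.000000: (-1.550000, 1.240000); f=(-2.856960, 1.922000) → (-2.264240, 1.720500)
0.250000: (-2.264240, 1.720500); f=(-4.780342, 3.895625) → (-3.459326, 2.694406)
(x(0.5), y(0.5)) ≈ (-3.4593, 2.6944)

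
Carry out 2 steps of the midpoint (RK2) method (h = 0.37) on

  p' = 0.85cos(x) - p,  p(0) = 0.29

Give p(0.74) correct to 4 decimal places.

0.5298

Midpoint: k1 = f(x_n, p_n); k2 = f(x_n + h/2, p_n + (h/2)·k1); p_{n+1} = p_n + h·k2.
x=0.000000, p=0.290000:
  k1 = f(0.000000, 0.290000) = 0.560000
  k2 = f(0.185000, 0.393600) = 0.441896
  p ← 0.290000 + 0.37·0.441896 = 0.453501
x=0.370000, p=0.453501:
  k1 = f(0.370000, 0.453501) = 0.338977
  k2 = f(0.555000, 0.516212) = 0.206203
  p ← 0.453501 + 0.37·0.206203 = 0.529797
p(0.74) ≈ 0.5298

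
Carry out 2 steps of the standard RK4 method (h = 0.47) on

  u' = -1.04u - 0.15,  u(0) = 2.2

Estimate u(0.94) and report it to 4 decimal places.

RK4: k1 = f(x_n, u_n); k2 = f(x_n + h/2, u_n + (h/2)·k1); k3 = f(x_n + h/2, u_n + (h/2)·k2); k4 = f(x_n + h, u_n + h·k3); u_{n+1} = u_n + (h/6)·(k1 + 2k2 + 2k3 + k4).
x=0.000000, u=2.200000:
  k1 = f(0.000000, 2.200000) = -2.438000
  k2 = f(0.235000, 1.627070) = -1.842153
  k3 = f(0.235000, 1.767094) = -1.987778
  k4 = f(0.470000, 1.265744) = -1.466374
  u ← 2.200000 + (0.47/6)·(k1 + 2k2 + 2k3 + k4) = 1.294135
x=0.470000, u=1.294135:
  k1 = f(0.470000, 1.294135) = -1.495900
  k2 = f(0.705000, 0.942598) = -1.130302
  k3 = f(0.705000, 1.028514) = -1.219654
  k4 = f(0.940000, 0.720897) = -0.899733
  u ← 1.294135 + (0.47/6)·(k1 + 2k2 + 2k3 + k4) = 0.738317
u(0.94) ≈ 0.7383

0.7383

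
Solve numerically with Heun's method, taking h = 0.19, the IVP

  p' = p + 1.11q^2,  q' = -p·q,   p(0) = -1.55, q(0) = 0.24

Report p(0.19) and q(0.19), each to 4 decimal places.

Heun on (p,q): k1 = f(t_n, state_n); k2 = f(t_n + h, state_n + h·k1); state_{n+1} = state_n + (h/2)·(k1 + k2).
0.000000: (-1.550000, 0.240000)
  k1 = (-1.486064, 0.372000)
  predictor → (-1.832352, 0.310680)
  k2 = (-1.725213, 0.569275)
  → (-1.855071, 0.329421)
(p(0.19), q(0.19)) ≈ (-1.8551, 0.3294)

-1.8551, 0.3294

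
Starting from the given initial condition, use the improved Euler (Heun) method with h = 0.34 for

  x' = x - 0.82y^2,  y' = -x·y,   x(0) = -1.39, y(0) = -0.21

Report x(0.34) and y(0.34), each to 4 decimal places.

-1.9645, -0.3582

Heun on (x,y): k1 = f(t_n, state_n); k2 = f(t_n + h, state_n + h·k1); state_{n+1} = state_n + (h/2)·(k1 + k2).
0.000000: (-1.390000, -0.210000)
  k1 = (-1.426162, -0.291900)
  predictor → (-1.874895, -0.309246)
  k2 = (-1.953314, -0.579804)
  → (-1.964511, -0.358190)
(x(0.34), y(0.34)) ≈ (-1.9645, -0.3582)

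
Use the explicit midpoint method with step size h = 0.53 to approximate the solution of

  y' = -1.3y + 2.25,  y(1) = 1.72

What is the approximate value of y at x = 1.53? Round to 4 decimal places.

Midpoint: k1 = f(x_n, y_n); k2 = f(x_n + h/2, y_n + (h/2)·k1); y_{n+1} = y_n + h·k2.
x=1.000000, y=1.720000:
  k1 = f(1.000000, 1.720000) = 0.014000
  k2 = f(1.265000, 1.723710) = 0.009177
  y ← 1.720000 + 0.53·0.009177 = 1.724864
y(1.53) ≈ 1.7249

1.7249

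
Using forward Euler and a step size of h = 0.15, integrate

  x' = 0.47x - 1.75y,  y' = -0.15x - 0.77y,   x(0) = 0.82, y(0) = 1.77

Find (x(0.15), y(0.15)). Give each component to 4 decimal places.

Euler on (x,y): x_{n+1} = x_n + h·x', y_{n+1} = y_n + h·y'.
0.000000: (0.820000, 1.770000); f=(-2.712100, -1.485900) → (0.413185, 1.547115)
(x(0.15), y(0.15)) ≈ (0.4132, 1.5471)

0.4132, 1.5471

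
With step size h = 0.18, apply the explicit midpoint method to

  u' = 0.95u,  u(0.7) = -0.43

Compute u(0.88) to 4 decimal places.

-0.5098

Midpoint: k1 = f(x_n, u_n); k2 = f(x_n + h/2, u_n + (h/2)·k1); u_{n+1} = u_n + h·k2.
x=0.700000, u=-0.430000:
  k1 = f(0.700000, -0.430000) = -0.408500
  k2 = f(0.790000, -0.466765) = -0.443427
  u ← -0.430000 + 0.18·(-0.443427) = -0.509817
u(0.88) ≈ -0.5098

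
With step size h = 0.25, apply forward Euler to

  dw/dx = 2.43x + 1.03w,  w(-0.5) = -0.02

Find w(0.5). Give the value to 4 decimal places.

-0.7423

Euler: w_{n+1} = w_n + h·f(x_n, w_n).
x=-0.500000, w=-0.020000: f=-1.235600 → w ← -0.020000 + 0.25·(-1.235600) = -0.328900
x=-0.250000, w=-0.328900: f=-0.946267 → w ← -0.328900 + 0.25·(-0.946267) = -0.565467
x=0.000000, w=-0.565467: f=-0.582431 → w ← -0.565467 + 0.25·(-0.582431) = -0.711074
x=0.250000, w=-0.711074: f=-0.124907 → w ← -0.711074 + 0.25·(-0.124907) = -0.742301
w(0.5) ≈ -0.7423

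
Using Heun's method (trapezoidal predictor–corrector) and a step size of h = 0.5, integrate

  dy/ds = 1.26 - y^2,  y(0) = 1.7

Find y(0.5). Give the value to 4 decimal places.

Heun: k1 = f(s_n, y_n); k2 = f(s_n + h, y_n + h·k1); y_{n+1} = y_n + (h/2)·(k1 + k2).
s=0.000000, y=1.700000:
  k1 = f(0.000000, 1.700000) = -1.630000
  k2 = f(0.500000, 0.885000) = 0.476775
  y ← 1.700000 + (0.5/2)·(-1.630000 + 0.476775) = 1.411694
y(0.5) ≈ 1.4117

1.4117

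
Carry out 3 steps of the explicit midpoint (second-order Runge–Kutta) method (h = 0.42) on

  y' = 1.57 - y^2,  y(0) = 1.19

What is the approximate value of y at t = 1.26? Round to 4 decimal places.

Midpoint: k1 = f(t_n, y_n); k2 = f(t_n + h/2, y_n + (h/2)·k1); y_{n+1} = y_n + h·k2.
t=0.000000, y=1.190000:
  k1 = f(0.000000, 1.190000) = 0.153900
  k2 = f(0.210000, 1.222319) = 0.075936
  y ← 1.190000 + 0.42·0.075936 = 1.221893
t=0.420000, y=1.221893:
  k1 = f(0.420000, 1.221893) = 0.076977
  k2 = f(0.630000, 1.238058) = 0.037211
  y ← 1.221893 + 0.42·0.037211 = 1.237522
t=0.840000, y=1.237522:
  k1 = f(0.840000, 1.237522) = 0.038539
  k2 = f(1.050000, 1.245615) = 0.018443
  y ← 1.237522 + 0.42·0.018443 = 1.245268
y(1.26) ≈ 1.2453

1.2453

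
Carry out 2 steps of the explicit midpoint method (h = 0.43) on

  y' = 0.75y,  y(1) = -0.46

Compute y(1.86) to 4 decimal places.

Midpoint: k1 = f(s_n, y_n); k2 = f(s_n + h/2, y_n + (h/2)·k1); y_{n+1} = y_n + h·k2.
s=1.000000, y=-0.460000:
  k1 = f(1.000000, -0.460000) = -0.345000
  k2 = f(1.215000, -0.534175) = -0.400631
  y ← -0.460000 + 0.43·(-0.400631) = -0.632271
s=1.430000, y=-0.632271:
  k1 = f(1.430000, -0.632271) = -0.474204
  k2 = f(1.645000, -0.734225) = -0.550669
  y ← -0.632271 + 0.43·(-0.550669) = -0.869059
y(1.86) ≈ -0.8691

-0.8691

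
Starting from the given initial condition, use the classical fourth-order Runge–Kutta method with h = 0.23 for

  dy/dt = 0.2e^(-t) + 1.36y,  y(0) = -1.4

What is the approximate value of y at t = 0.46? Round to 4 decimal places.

RK4: k1 = f(t_n, y_n); k2 = f(t_n + h/2, y_n + (h/2)·k1); k3 = f(t_n + h/2, y_n + (h/2)·k2); k4 = f(t_n + h, y_n + h·k3); y_{n+1} = y_n + (h/6)·(k1 + 2k2 + 2k3 + k4).
t=0.000000, y=-1.400000:
  k1 = f(0.000000, -1.400000) = -1.704000
  k2 = f(0.115000, -1.595960) = -1.992232
  k3 = f(0.115000, -1.629107) = -2.037312
  k4 = f(0.230000, -1.868582) = -2.382364
  y ← -1.400000 + (0.23/6)·(k1 + 2k2 + 2k3 + k4) = -1.865576
t=0.230000, y=-1.865576:
  k1 = f(0.230000, -1.865576) = -2.378276
  k2 = f(0.345000, -2.139077) = -2.767501
  k3 = f(0.345000, -2.183838) = -2.828376
  k4 = f(0.460000, -2.516102) = -3.295642
  y ← -1.865576 + (0.23/6)·(k1 + 2k2 + 2k3 + k4) = -2.512093
y(0.46) ≈ -2.5121

-2.5121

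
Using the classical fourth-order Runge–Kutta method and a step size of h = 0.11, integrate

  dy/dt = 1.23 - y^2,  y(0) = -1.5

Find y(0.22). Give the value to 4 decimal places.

-1.8253

RK4: k1 = f(t_n, y_n); k2 = f(t_n + h/2, y_n + (h/2)·k1); k3 = f(t_n + h/2, y_n + (h/2)·k2); k4 = f(t_n + h, y_n + h·k3); y_{n+1} = y_n + (h/6)·(k1 + 2k2 + 2k3 + k4).
t=0.000000, y=-1.500000:
  k1 = f(0.000000, -1.500000) = -1.020000
  k2 = f(0.055000, -1.556100) = -1.191447
  k3 = f(0.055000, -1.565530) = -1.220883
  k4 = f(0.110000, -1.634297) = -1.440927
  y ← -1.500000 + (0.11/6)·(k1 + 2k2 + 2k3 + k4) = -1.633569
t=0.110000, y=-1.633569:
  k1 = f(0.110000, -1.633569) = -1.438548
  k2 = f(0.165000, -1.712689) = -1.703304
  k3 = f(0.165000, -1.727251) = -1.753395
  k4 = f(0.220000, -1.826443) = -2.105893
  y ← -1.633569 + (0.11/6)·(k1 + 2k2 + 2k3 + k4) = -1.825296
y(0.22) ≈ -1.8253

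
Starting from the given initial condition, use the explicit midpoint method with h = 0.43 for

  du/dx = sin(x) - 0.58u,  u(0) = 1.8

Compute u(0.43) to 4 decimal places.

Midpoint: k1 = f(x_n, u_n); k2 = f(x_n + h/2, u_n + (h/2)·k1); u_{n+1} = u_n + h·k2.
x=0.000000, u=1.800000:
  k1 = f(0.000000, 1.800000) = -1.044000
  k2 = f(0.215000, 1.575540) = -0.700466
  u ← 1.800000 + 0.43·(-0.700466) = 1.498800
u(0.43) ≈ 1.4988

1.4988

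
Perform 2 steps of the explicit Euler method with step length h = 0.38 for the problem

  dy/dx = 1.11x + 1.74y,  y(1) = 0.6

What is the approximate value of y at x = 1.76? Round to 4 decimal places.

Euler: y_{n+1} = y_n + h·f(x_n, y_n).
x=1.000000, y=0.600000: f=2.154000 → y ← 0.600000 + 0.38·2.154000 = 1.418520
x=1.380000, y=1.418520: f=4.000025 → y ← 1.418520 + 0.38·4.000025 = 2.938529
y(1.76) ≈ 2.9385

2.9385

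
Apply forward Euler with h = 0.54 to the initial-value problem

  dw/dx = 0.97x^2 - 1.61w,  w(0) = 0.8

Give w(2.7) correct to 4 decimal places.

Euler: w_{n+1} = w_n + h·f(x_n, w_n).
x=0.000000, w=0.800000: f=-1.288000 → w ← 0.800000 + 0.54·(-1.288000) = 0.104480
x=0.540000, w=0.104480: f=0.114639 → w ← 0.104480 + 0.54·0.114639 = 0.166385
x=1.080000, w=0.166385: f=0.863528 → w ← 0.166385 + 0.54·0.863528 = 0.632690
x=1.620000, w=0.632690: f=1.527037 → w ← 0.632690 + 0.54·1.527037 = 1.457290
x=2.160000, w=1.457290: f=2.179395 → w ← 1.457290 + 0.54·2.179395 = 2.634163
w(2.7) ≈ 2.6342

2.6342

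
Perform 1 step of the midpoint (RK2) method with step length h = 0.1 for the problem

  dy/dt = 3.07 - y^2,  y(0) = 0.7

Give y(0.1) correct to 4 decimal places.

Midpoint: k1 = f(t_n, y_n); k2 = f(t_n + h/2, y_n + (h/2)·k1); y_{n+1} = y_n + h·k2.
t=0.000000, y=0.700000:
  k1 = f(0.000000, 0.700000) = 2.580000
  k2 = f(0.050000, 0.829000) = 2.382759
  y ← 0.700000 + 0.1·2.382759 = 0.938276
y(0.1) ≈ 0.9383

0.9383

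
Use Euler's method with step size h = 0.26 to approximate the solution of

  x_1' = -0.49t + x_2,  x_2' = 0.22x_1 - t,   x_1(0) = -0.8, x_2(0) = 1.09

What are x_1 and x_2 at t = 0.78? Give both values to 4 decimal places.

Euler on (x_1,x_2): x_1_{n+1} = x_1_n + h·x_1', x_2_{n+1} = x_2_n + h·x_2'.
0.000000: (-0.800000, 1.090000); f=(1.090000, -0.176000) → (-0.516600, 1.044240)
0.260000: (-0.516600, 1.044240); f=(0.916840, -0.373652) → (-0.278222, 0.947090)
0.520000: (-0.278222, 0.947090); f=(0.692290, -0.581209) → (-0.098226, 0.795976)
(x_1(0.78), x_2(0.78)) ≈ (-0.0982, 0.7960)

-0.0982, 0.7960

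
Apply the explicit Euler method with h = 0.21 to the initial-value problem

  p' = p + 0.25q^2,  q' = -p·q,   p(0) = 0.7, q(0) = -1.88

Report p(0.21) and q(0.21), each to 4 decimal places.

1.0326, -1.6036

Euler on (p,q): p_{n+1} = p_n + h·p', q_{n+1} = q_n + h·q'.
0.000000: (0.700000, -1.880000); f=(1.583600, 1.316000) → (1.032556, -1.603640)
(p(0.21), q(0.21)) ≈ (1.0326, -1.6036)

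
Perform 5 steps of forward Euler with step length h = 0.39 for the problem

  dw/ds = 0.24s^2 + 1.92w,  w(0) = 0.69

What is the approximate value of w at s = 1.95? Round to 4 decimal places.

Euler: w_{n+1} = w_n + h·f(s_n, w_n).
s=0.000000, w=0.690000: f=1.324800 → w ← 0.690000 + 0.39·1.324800 = 1.206672
s=0.390000, w=1.206672: f=2.353314 → w ← 1.206672 + 0.39·2.353314 = 2.124465
s=0.780000, w=2.124465: f=4.224988 → w ← 2.124465 + 0.39·4.224988 = 3.772210
s=1.170000, w=3.772210: f=7.571179 → w ← 3.772210 + 0.39·7.571179 = 6.724970
s=1.560000, w=6.724970: f=13.496006 → w ← 6.724970 + 0.39·13.496006 = 11.988412
w(1.95) ≈ 11.9884

11.9884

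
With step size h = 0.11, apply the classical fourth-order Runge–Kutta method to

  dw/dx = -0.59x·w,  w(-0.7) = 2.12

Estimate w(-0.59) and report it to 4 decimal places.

RK4: k1 = f(x_n, w_n); k2 = f(x_n + h/2, w_n + (h/2)·k1); k3 = f(x_n + h/2, w_n + (h/2)·k2); k4 = f(x_n + h, w_n + h·k3); w_{n+1} = w_n + (h/6)·(k1 + 2k2 + 2k3 + k4).
x=-0.700000, w=2.120000:
  k1 = f(-0.700000, 2.120000) = 0.875560
  k2 = f(-0.645000, 2.168156) = 0.825092
  k3 = f(-0.645000, 2.165380) = 0.824035
  k4 = f(-0.590000, 2.210644) = 0.769525
  w ← 2.120000 + (0.11/6)·(k1 + 2k2 + 2k3 + k4) = 2.210628
w(-0.59) ≈ 2.2106

2.2106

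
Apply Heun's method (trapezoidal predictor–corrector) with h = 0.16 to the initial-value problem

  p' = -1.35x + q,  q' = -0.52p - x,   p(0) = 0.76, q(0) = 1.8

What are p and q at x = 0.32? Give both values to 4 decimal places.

1.2389, 1.5783

Heun on (p,q): k1 = f(x_n, state_n); k2 = f(x_n + h, state_n + h·k1); state_{n+1} = state_n + (h/2)·(k1 + k2).
0.000000: (0.760000, 1.800000)
  k1 = (1.800000, -0.395200)
  predictor → (1.048000, 1.736768)
  k2 = (1.520768, -0.704960)
  → (1.025661, 1.711987)
0.160000: (1.025661, 1.711987)
  k1 = (1.495987, -0.693344)
  predictor → (1.265019, 1.601052)
  k2 = (1.169052, -0.977810)
  → (1.238865, 1.578295)
(p(0.32), q(0.32)) ≈ (1.2389, 1.5783)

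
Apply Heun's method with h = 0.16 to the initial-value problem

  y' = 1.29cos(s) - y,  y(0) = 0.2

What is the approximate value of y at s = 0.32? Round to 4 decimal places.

Heun: k1 = f(s_n, y_n); k2 = f(s_n + h, y_n + h·k1); y_{n+1} = y_n + (h/2)·(k1 + k2).
s=0.000000, y=0.200000:
  k1 = f(0.000000, 0.200000) = 1.090000
  k2 = f(0.160000, 0.374400) = 0.899123
  y ← 0.200000 + (0.16/2)·(1.090000 + 0.899123) = 0.359130
s=0.160000, y=0.359130:
  k1 = f(0.160000, 0.359130) = 0.914393
  k2 = f(0.320000, 0.505433) = 0.719081
  y ← 0.359130 + (0.16/2)·(0.914393 + 0.719081) = 0.489808
y(0.32) ≈ 0.4898

0.4898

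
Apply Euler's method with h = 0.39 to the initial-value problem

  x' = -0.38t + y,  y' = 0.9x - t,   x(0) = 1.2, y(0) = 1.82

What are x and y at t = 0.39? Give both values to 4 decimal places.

1.9098, 2.2412

Euler on (x,y): x_{n+1} = x_n + h·x', y_{n+1} = y_n + h·y'.
0.000000: (1.200000, 1.820000); f=(1.820000, 1.080000) → (1.909800, 2.241200)
(x(0.39), y(0.39)) ≈ (1.9098, 2.2412)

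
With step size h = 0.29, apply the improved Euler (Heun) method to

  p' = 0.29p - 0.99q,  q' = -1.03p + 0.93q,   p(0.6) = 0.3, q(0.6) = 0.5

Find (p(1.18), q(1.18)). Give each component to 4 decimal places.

Heun on (p,q): k1 = f(t_n, state_n); k2 = f(t_n + h, state_n + h·k1); state_{n+1} = state_n + (h/2)·(k1 + k2).
0.600000: (0.300000, 0.500000)
  k1 = (-0.408000, 0.156000)
  predictor → (0.181680, 0.545240)
  k2 = (-0.487100, 0.319943)
  → (0.170210, 0.569012)
0.890000: (0.170210, 0.569012)
  k1 = (-0.513961, 0.353864)
  predictor → (0.021162, 0.671632)
  k2 = (-0.658779, 0.602821)
  → (0.000163, 0.707731)
(p(1.18), q(1.18)) ≈ (0.0002, 0.7077)

0.0002, 0.7077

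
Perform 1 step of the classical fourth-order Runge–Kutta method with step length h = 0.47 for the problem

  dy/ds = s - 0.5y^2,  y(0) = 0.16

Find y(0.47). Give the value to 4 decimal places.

RK4: k1 = f(s_n, y_n); k2 = f(s_n + h/2, y_n + (h/2)·k1); k3 = f(s_n + h/2, y_n + (h/2)·k2); k4 = f(s_n + h, y_n + h·k3); y_{n+1} = y_n + (h/6)·(k1 + 2k2 + 2k3 + k4).
s=0.000000, y=0.160000:
  k1 = f(0.000000, 0.160000) = -0.012800
  k2 = f(0.235000, 0.156992) = 0.222677
  k3 = f(0.235000, 0.212329) = 0.212458
  k4 = f(0.470000, 0.259855) = 0.436238
  y ← 0.160000 + (0.47/6)·(k1 + 2k2 + 2k3 + k4) = 0.261340
y(0.47) ≈ 0.2613

0.2613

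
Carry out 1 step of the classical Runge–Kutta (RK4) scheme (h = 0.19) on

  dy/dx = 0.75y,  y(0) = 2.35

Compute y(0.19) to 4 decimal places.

2.7099

RK4: k1 = f(x_n, y_n); k2 = f(x_n + h/2, y_n + (h/2)·k1); k3 = f(x_n + h/2, y_n + (h/2)·k2); k4 = f(x_n + h, y_n + h·k3); y_{n+1} = y_n + (h/6)·(k1 + 2k2 + 2k3 + k4).
x=0.000000, y=2.350000:
  k1 = f(0.000000, 2.350000) = 1.762500
  k2 = f(0.095000, 2.517438) = 1.888078
  k3 = f(0.095000, 2.529367) = 1.897026
  k4 = f(0.190000, 2.710435) = 2.032826
  y ← 2.350000 + (0.19/6)·(k1 + 2k2 + 2k3 + k4) = 2.709909
y(0.19) ≈ 2.7099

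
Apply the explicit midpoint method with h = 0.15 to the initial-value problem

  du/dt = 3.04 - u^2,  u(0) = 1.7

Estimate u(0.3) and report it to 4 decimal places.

Midpoint: k1 = f(t_n, u_n); k2 = f(t_n + h/2, u_n + (h/2)·k1); u_{n+1} = u_n + h·k2.
t=0.000000, u=1.700000:
  k1 = f(0.000000, 1.700000) = 0.150000
  k2 = f(0.075000, 1.711250) = 0.111623
  u ← 1.700000 + 0.15·0.111623 = 1.716744
t=0.150000, u=1.716744:
  k1 = f(0.150000, 1.716744) = 0.092792
  k2 = f(0.225000, 1.723703) = 0.068848
  u ← 1.716744 + 0.15·0.068848 = 1.727071
u(0.3) ≈ 1.7271

1.7271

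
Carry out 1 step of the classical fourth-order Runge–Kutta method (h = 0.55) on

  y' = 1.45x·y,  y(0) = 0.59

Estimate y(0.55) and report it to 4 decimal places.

RK4: k1 = f(x_n, y_n); k2 = f(x_n + h/2, y_n + (h/2)·k1); k3 = f(x_n + h/2, y_n + (h/2)·k2); k4 = f(x_n + h, y_n + h·k3); y_{n+1} = y_n + (h/6)·(k1 + 2k2 + 2k3 + k4).
x=0.000000, y=0.590000:
  k1 = f(0.000000, 0.590000) = 0.000000
  k2 = f(0.275000, 0.590000) = 0.235262
  k3 = f(0.275000, 0.654697) = 0.261061
  k4 = f(0.550000, 0.733583) = 0.585033
  y ← 0.590000 + (0.55/6)·(k1 + 2k2 + 2k3 + k4) = 0.734621
y(0.55) ≈ 0.7346

0.7346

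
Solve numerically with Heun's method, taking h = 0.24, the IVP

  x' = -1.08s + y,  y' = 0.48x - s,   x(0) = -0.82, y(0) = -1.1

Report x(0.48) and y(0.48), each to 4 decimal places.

-1.5395, -1.4753

Heun on (x,y): k1 = f(s_n, state_n); k2 = f(s_n + h, state_n + h·k1); state_{n+1} = state_n + (h/2)·(k1 + k2).
0.000000: (-0.820000, -1.100000)
  k1 = (-1.100000, -0.393600)
  predictor → (-1.084000, -1.194464)
  k2 = (-1.453664, -0.760320)
  → (-1.126440, -1.238470)
0.240000: (-1.126440, -1.238470)
  k1 = (-1.497670, -0.780691)
  predictor → (-1.485881, -1.425836)
  k2 = (-1.944236, -1.193223)
  → (-1.539468, -1.475340)
(x(0.48), y(0.48)) ≈ (-1.5395, -1.4753)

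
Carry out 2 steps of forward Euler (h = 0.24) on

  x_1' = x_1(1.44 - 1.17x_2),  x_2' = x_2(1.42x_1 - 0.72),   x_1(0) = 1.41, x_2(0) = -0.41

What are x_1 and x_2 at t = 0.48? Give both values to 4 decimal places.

Euler on (x_1,x_2): x_1_{n+1} = x_1_n + h·x_1', x_2_{n+1} = x_2_n + h·x_2'.
0.000000: (1.410000, -0.410000); f=(2.706777, -0.525702) → (2.059626, -0.536168)
0.240000: (2.059626, -0.536168); f=(4.257901, -1.182074) → (3.081523, -0.819866)
(x_1(0.48), x_2(0.48)) ≈ (3.0815, -0.8199)

3.0815, -0.8199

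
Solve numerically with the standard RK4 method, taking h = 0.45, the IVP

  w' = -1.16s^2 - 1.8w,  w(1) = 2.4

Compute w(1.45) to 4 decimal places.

0.5038

RK4: k1 = f(s_n, w_n); k2 = f(s_n + h/2, w_n + (h/2)·k1); k3 = f(s_n + h/2, w_n + (h/2)·k2); k4 = f(s_n + h, w_n + h·k3); w_{n+1} = w_n + (h/6)·(k1 + 2k2 + 2k3 + k4).
s=1.000000, w=2.400000:
  k1 = f(1.000000, 2.400000) = -5.480000
  k2 = f(1.225000, 1.167000) = -3.841325
  k3 = f(1.225000, 1.535702) = -4.504988
  k4 = f(1.450000, 0.372755) = -3.109859
  w ← 2.400000 + (0.45/6)·(k1 + 2k2 + 2k3 + k4) = 0.503814
w(1.45) ≈ 0.5038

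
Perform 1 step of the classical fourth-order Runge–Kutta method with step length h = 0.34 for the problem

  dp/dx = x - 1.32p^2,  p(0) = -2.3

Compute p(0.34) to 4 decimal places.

-21.7503

RK4: k1 = f(x_n, p_n); k2 = f(x_n + h/2, p_n + (h/2)·k1); k3 = f(x_n + h/2, p_n + (h/2)·k2); k4 = f(x_n + h, p_n + h·k3); p_{n+1} = p_n + (h/6)·(k1 + 2k2 + 2k3 + k4).
x=0.000000, p=-2.300000:
  k1 = f(0.000000, -2.300000) = -6.982800
  k2 = f(0.170000, -3.487076) = -15.880803
  k3 = f(0.170000, -4.999736) = -32.826521
  k4 = f(0.340000, -13.461017) = -238.842662
  p ← -2.300000 + (0.34/6)·(k1 + 2k2 + 2k3 + k4) = -21.750273
p(0.34) ≈ -21.7503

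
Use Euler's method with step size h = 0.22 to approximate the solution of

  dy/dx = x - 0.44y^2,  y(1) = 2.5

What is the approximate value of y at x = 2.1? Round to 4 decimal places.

1.9737

Euler: y_{n+1} = y_n + h·f(x_n, y_n).
x=1.000000, y=2.500000: f=-1.750000 → y ← 2.500000 + 0.22·(-1.750000) = 2.115000
x=1.220000, y=2.115000: f=-0.748219 → y ← 2.115000 + 0.22·(-0.748219) = 1.950392
x=1.440000, y=1.950392: f=-0.233772 → y ← 1.950392 + 0.22·(-0.233772) = 1.898962
x=1.660000, y=1.898962: f=0.073335 → y ← 1.898962 + 0.22·0.073335 = 1.915096
x=1.880000, y=1.915096: f=0.266260 → y ← 1.915096 + 0.22·0.266260 = 1.973673
y(2.1) ≈ 1.9737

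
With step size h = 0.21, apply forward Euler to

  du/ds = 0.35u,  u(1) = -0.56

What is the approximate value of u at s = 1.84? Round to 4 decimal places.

-0.7437

Euler: u_{n+1} = u_n + h·f(s_n, u_n).
s=1.000000, u=-0.560000: f=-0.196000 → u ← -0.560000 + 0.21·(-0.196000) = -0.601160
s=1.210000, u=-0.601160: f=-0.210406 → u ← -0.601160 + 0.21·(-0.210406) = -0.645345
s=1.420000, u=-0.645345: f=-0.225871 → u ← -0.645345 + 0.21·(-0.225871) = -0.692778
s=1.630000, u=-0.692778: f=-0.242472 → u ← -0.692778 + 0.21·(-0.242472) = -0.743697
u(1.84) ≈ -0.7437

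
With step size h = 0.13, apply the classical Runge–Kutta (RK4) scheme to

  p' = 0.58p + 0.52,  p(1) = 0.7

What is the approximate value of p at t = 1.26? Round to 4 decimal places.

0.9599

RK4: k1 = f(t_n, p_n); k2 = f(t_n + h/2, p_n + (h/2)·k1); k3 = f(t_n + h/2, p_n + (h/2)·k2); k4 = f(t_n + h, p_n + h·k3); p_{n+1} = p_n + (h/6)·(k1 + 2k2 + 2k3 + k4).
t=1.000000, p=0.700000:
  k1 = f(1.000000, 0.700000) = 0.926000
  k2 = f(1.065000, 0.760190) = 0.960910
  k3 = f(1.065000, 0.762459) = 0.962226
  k4 = f(1.130000, 0.825089) = 0.998552
  p ← 0.700000 + (0.13/6)·(k1 + 2k2 + 2k3 + k4) = 0.825035
t=1.130000, p=0.825035:
  k1 = f(1.130000, 0.825035) = 0.998520
  k2 = f(1.195000, 0.889938) = 1.036164
  k3 = f(1.195000, 0.892385) = 1.037583
  k4 = f(1.260000, 0.959920) = 1.076754
  p ← 0.825035 + (0.13/6)·(k1 + 2k2 + 2k3 + k4) = 0.959861
p(1.26) ≈ 0.9599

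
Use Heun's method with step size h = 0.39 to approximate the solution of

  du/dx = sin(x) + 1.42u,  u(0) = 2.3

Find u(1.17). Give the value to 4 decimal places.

12.4825

Heun: k1 = f(x_n, u_n); k2 = f(x_n + h, u_n + h·k1); u_{n+1} = u_n + (h/2)·(k1 + k2).
x=0.000000, u=2.300000:
  k1 = f(0.000000, 2.300000) = 3.266000
  k2 = f(0.390000, 3.573740) = 5.454899
  u ← 2.300000 + (0.39/2)·(3.266000 + 5.454899) = 4.000575
x=0.390000, u=4.000575:
  k1 = f(0.390000, 4.000575) = 6.061005
  k2 = f(0.780000, 6.364367) = 9.740681
  u ← 4.000575 + (0.39/2)·(6.061005 + 9.740681) = 7.081904
x=0.780000, u=7.081904:
  k1 = f(0.780000, 7.081904) = 10.759583
  k2 = f(1.170000, 11.278142) = 16.935712
  u ← 7.081904 + (0.39/2)·(10.759583 + 16.935712) = 12.482487
u(1.17) ≈ 12.4825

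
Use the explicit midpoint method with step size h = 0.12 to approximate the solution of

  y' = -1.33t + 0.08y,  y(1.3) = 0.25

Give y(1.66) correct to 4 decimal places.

Midpoint: k1 = f(t_n, y_n); k2 = f(t_n + h/2, y_n + (h/2)·k1); y_{n+1} = y_n + h·k2.
t=1.300000, y=0.250000:
  k1 = f(1.300000, 0.250000) = -1.709000
  k2 = f(1.360000, 0.147460) = -1.797003
  y ← 0.250000 + 0.12·(-1.797003) = 0.034360
t=1.420000, y=0.034360:
  k1 = f(1.420000, 0.034360) = -1.885851
  k2 = f(1.480000, -0.078791) = -1.974703
  y ← 0.034360 + 0.12·(-1.974703) = -0.202605
t=1.540000, y=-0.202605:
  k1 = f(1.540000, -0.202605) = -2.064408
  k2 = f(1.600000, -0.326469) = -2.154118
  y ← -0.202605 + 0.12·(-2.154118) = -0.461099
y(1.66) ≈ -0.4611

-0.4611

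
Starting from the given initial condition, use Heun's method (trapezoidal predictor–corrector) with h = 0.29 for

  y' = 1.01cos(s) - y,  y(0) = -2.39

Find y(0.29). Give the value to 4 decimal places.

Heun: k1 = f(s_n, y_n); k2 = f(s_n + h, y_n + h·k1); y_{n+1} = y_n + (h/2)·(k1 + k2).
s=0.000000, y=-2.390000:
  k1 = f(0.000000, -2.390000) = 3.400000
  k2 = f(0.290000, -1.404000) = 2.371826
  y ← -2.390000 + (0.29/2)·(3.400000 + 2.371826) = -1.553085
y(0.29) ≈ -1.5531

-1.5531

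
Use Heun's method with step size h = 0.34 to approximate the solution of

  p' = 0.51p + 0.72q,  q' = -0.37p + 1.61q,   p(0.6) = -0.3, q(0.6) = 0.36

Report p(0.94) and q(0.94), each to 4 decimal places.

Heun on (p,q): k1 = f(t_n, state_n); k2 = f(t_n + h, state_n + h·k1); state_{n+1} = state_n + (h/2)·(k1 + k2).
0.600000: (-0.300000, 0.360000)
  k1 = (0.106200, 0.690600)
  predictor → (-0.263892, 0.594804)
  k2 = (0.293674, 1.055274)
  → (-0.232021, 0.656799)
(p(0.94), q(0.94)) ≈ (-0.2320, 0.6568)

-0.2320, 0.6568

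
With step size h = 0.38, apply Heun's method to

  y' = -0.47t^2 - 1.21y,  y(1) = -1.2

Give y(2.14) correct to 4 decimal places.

-1.2108

Heun: k1 = f(t_n, y_n); k2 = f(t_n + h, y_n + h·k1); y_{n+1} = y_n + (h/2)·(k1 + k2).
t=1.000000, y=-1.200000:
  k1 = f(1.000000, -1.200000) = 0.982000
  k2 = f(1.380000, -0.826840) = 0.105408
  y ← -1.200000 + (0.38/2)·(0.982000 + 0.105408) = -0.993392
t=1.380000, y=-0.993392:
  k1 = f(1.380000, -0.993392) = 0.306937
  k2 = f(1.760000, -0.876756) = -0.394997
  y ← -0.993392 + (0.38/2)·(0.306937 + (-0.394997)) = -1.010124
t=1.760000, y=-1.010124:
  k1 = f(1.760000, -1.010124) = -0.233622
  k2 = f(2.140000, -1.098900) = -0.822743
  y ← -1.010124 + (0.38/2)·(-0.233622 + (-0.822743)) = -1.210833
y(2.14) ≈ -1.2108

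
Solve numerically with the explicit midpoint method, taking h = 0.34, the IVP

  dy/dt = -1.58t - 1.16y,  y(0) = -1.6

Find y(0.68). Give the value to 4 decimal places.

Midpoint: k1 = f(t_n, y_n); k2 = f(t_n + h/2, y_n + (h/2)·k1); y_{n+1} = y_n + h·k2.
t=0.000000, y=-1.600000:
  k1 = f(0.000000, -1.600000) = 1.856000
  k2 = f(0.170000, -1.284480) = 1.221397
  y ← -1.600000 + 0.34·1.221397 = -1.184725
t=0.340000, y=-1.184725:
  k1 = f(0.340000, -1.184725) = 0.837081
  k2 = f(0.510000, -1.042421) = 0.403409
  y ← -1.184725 + 0.34·0.403409 = -1.047566
y(0.68) ≈ -1.0476

-1.0476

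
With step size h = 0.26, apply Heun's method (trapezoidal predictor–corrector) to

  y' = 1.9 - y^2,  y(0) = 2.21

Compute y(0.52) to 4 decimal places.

1.5997

Heun: k1 = f(t_n, y_n); k2 = f(t_n + h, y_n + h·k1); y_{n+1} = y_n + (h/2)·(k1 + k2).
t=0.000000, y=2.210000:
  k1 = f(0.000000, 2.210000) = -2.984100
  k2 = f(0.260000, 1.434134) = -0.156740
  y ← 2.210000 + (0.26/2)·(-2.984100 + (-0.156740)) = 1.801691
t=0.260000, y=1.801691:
  k1 = f(0.260000, 1.801691) = -1.346090
  k2 = f(0.520000, 1.451707) = -0.207455
  y ← 1.801691 + (0.26/2)·(-1.346090 + (-0.207455)) = 1.599730
y(0.52) ≈ 1.5997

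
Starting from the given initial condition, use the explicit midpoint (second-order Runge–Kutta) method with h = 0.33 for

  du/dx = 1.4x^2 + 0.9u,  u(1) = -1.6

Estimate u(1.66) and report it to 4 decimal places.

Midpoint: k1 = f(x_n, u_n); k2 = f(x_n + h/2, u_n + (h/2)·k1); u_{n+1} = u_n + h·k2.
x=1.000000, u=-1.600000:
  k1 = f(1.000000, -1.600000) = -0.040000
  k2 = f(1.165000, -1.606600) = 0.454175
  u ← -1.600000 + 0.33·0.454175 = -1.450122
x=1.330000, u=-1.450122:
  k1 = f(1.330000, -1.450122) = 1.171350
  k2 = f(1.495000, -1.256850) = 1.997870
  u ← -1.450122 + 0.33·1.997870 = -0.790825
u(1.66) ≈ -0.7908

-0.7908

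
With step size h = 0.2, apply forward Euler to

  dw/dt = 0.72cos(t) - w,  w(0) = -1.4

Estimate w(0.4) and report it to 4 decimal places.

-0.6397

Euler: w_{n+1} = w_n + h·f(t_n, w_n).
t=0.000000, w=-1.400000: f=2.120000 → w ← -1.400000 + 0.2·2.120000 = -0.976000
t=0.200000, w=-0.976000: f=1.681648 → w ← -0.976000 + 0.2·1.681648 = -0.639670
w(0.4) ≈ -0.6397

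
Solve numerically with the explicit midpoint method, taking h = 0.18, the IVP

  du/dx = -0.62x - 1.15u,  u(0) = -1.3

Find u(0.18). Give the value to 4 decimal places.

Midpoint: k1 = f(x_n, u_n); k2 = f(x_n + h/2, u_n + (h/2)·k1); u_{n+1} = u_n + h·k2.
x=0.000000, u=-1.300000:
  k1 = f(0.000000, -1.300000) = 1.495000
  k2 = f(0.090000, -1.165450) = 1.284467
  u ← -1.300000 + 0.18·1.284467 = -1.068796
u(0.18) ≈ -1.0688

-1.0688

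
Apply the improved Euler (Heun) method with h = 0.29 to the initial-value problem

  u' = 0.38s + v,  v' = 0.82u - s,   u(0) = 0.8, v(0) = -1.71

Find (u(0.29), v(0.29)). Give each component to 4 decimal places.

0.3477, -1.6208

Heun on (u,v): k1 = f(s_n, state_n); k2 = f(s_n + h, state_n + h·k1); state_{n+1} = state_n + (h/2)·(k1 + k2).
0.000000: (0.800000, -1.710000)
  k1 = (-1.710000, 0.656000)
  predictor → (0.304100, -1.519760)
  k2 = (-1.409560, -0.040638)
  → (0.347664, -1.620773)
(u(0.29), v(0.29)) ≈ (0.3477, -1.6208)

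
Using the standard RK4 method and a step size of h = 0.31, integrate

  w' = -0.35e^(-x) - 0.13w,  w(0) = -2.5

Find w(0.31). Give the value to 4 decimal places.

-2.4926

RK4: k1 = f(x_n, w_n); k2 = f(x_n + h/2, w_n + (h/2)·k1); k3 = f(x_n + h/2, w_n + (h/2)·k2); k4 = f(x_n + h, w_n + h·k3); w_{n+1} = w_n + (h/6)·(k1 + 2k2 + 2k3 + k4).
x=0.000000, w=-2.500000:
  k1 = f(0.000000, -2.500000) = -0.025000
  k2 = f(0.155000, -2.503875) = 0.025758
  k3 = f(0.155000, -2.496007) = 0.024736
  k4 = f(0.310000, -2.492332) = 0.067297
  w ← -2.500000 + (0.31/6)·(k1 + 2k2 + 2k3 + k4) = -2.492597
w(0.31) ≈ -2.4926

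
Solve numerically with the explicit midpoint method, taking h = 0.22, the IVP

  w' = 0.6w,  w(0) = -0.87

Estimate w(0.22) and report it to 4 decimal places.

Midpoint: k1 = f(s_n, w_n); k2 = f(s_n + h/2, w_n + (h/2)·k1); w_{n+1} = w_n + h·k2.
s=0.000000, w=-0.870000:
  k1 = f(0.000000, -0.870000) = -0.522000
  k2 = f(0.110000, -0.927420) = -0.556452
  w ← -0.870000 + 0.22·(-0.556452) = -0.992419
w(0.22) ≈ -0.9924

-0.9924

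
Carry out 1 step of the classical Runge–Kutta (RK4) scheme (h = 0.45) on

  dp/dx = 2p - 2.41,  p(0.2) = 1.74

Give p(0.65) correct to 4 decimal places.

RK4: k1 = f(x_n, p_n); k2 = f(x_n + h/2, p_n + (h/2)·k1); k3 = f(x_n + h/2, p_n + (h/2)·k2); k4 = f(x_n + h, p_n + h·k3); p_{n+1} = p_n + (h/6)·(k1 + 2k2 + 2k3 + k4).
x=0.200000, p=1.740000:
  k1 = f(0.200000, 1.740000) = 1.070000
  k2 = f(0.425000, 1.980750) = 1.551500
  k3 = f(0.425000, 2.089087) = 1.768175
  k4 = f(0.650000, 2.535679) = 2.661357
  p ← 1.740000 + (0.45/6)·(k1 + 2k2 + 2k3 + k4) = 2.517803
p(0.65) ≈ 2.5178

2.5178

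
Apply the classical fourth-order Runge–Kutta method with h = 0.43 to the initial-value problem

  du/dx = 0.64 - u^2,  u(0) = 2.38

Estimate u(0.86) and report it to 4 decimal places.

RK4: k1 = f(x_n, u_n); k2 = f(x_n + h/2, u_n + (h/2)·k1); k3 = f(x_n + h/2, u_n + (h/2)·k2); k4 = f(x_n + h, u_n + h·k3); u_{n+1} = u_n + (h/6)·(k1 + 2k2 + 2k3 + k4).
x=0.000000, u=2.380000:
  k1 = f(0.000000, 2.380000) = -5.024400
  k2 = f(0.215000, 1.299754) = -1.049360
  k3 = f(0.215000, 2.154388) = -4.001386
  k4 = f(0.430000, 0.659404) = 0.205186
  u ← 2.380000 + (0.43/6)·(k1 + 2k2 + 2k3 + k4) = 1.310683
x=0.430000, u=1.310683:
  k1 = f(0.430000, 1.310683) = -1.077889
  k2 = f(0.645000, 1.078937) = -0.524104
  k3 = f(0.645000, 1.198000) = -0.795205
  k4 = f(0.860000, 0.968745) = -0.298466
  u ← 1.310683 + (0.43/6)·(k1 + 2k2 + 2k3 + k4) = 1.022943
u(0.86) ≈ 1.0229

1.0229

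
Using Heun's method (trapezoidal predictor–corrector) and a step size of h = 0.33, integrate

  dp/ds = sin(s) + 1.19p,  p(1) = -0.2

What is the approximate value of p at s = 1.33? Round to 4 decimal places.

0.0596

Heun: k1 = f(s_n, p_n); k2 = f(s_n + h, p_n + h·k1); p_{n+1} = p_n + (h/2)·(k1 + k2).
s=1.000000, p=-0.200000:
  k1 = f(1.000000, -0.200000) = 0.603471
  k2 = f(1.330000, -0.000855) = 0.970131
  p ← -0.200000 + (0.33/2)·(0.603471 + 0.970131) = 0.059644
p(1.33) ≈ 0.0596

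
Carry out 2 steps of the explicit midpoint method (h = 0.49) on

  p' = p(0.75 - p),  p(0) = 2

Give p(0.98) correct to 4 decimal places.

Midpoint: k1 = f(x_n, p_n); k2 = f(x_n + h/2, p_n + (h/2)·k1); p_{n+1} = p_n + h·k2.
x=0.000000, p=2.000000:
  k1 = f(0.000000, 2.000000) = -2.500000
  k2 = f(0.245000, 1.387500) = -0.884531
  p ← 2.000000 + 0.49·(-0.884531) = 1.566580
x=0.490000, p=1.566580:
  k1 = f(0.490000, 1.566580) = -1.279237
  k2 = f(0.735000, 1.253167) = -0.630552
  p ← 1.566580 + 0.49·(-0.630552) = 1.257609
p(0.98) ≈ 1.2576

1.2576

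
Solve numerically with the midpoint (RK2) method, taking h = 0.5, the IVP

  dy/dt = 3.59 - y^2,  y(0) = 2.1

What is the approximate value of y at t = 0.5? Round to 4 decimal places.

Midpoint: k1 = f(t_n, y_n); k2 = f(t_n + h/2, y_n + (h/2)·k1); y_{n+1} = y_n + h·k2.
t=0.000000, y=2.100000:
  k1 = f(0.000000, 2.100000) = -0.820000
  k2 = f(0.250000, 1.895000) = -0.001025
  y ← 2.100000 + 0.5·(-0.001025) = 2.099487
y(0.5) ≈ 2.0995

2.0995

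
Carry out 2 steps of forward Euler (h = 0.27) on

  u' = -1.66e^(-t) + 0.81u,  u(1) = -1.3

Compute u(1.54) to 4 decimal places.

-2.2576

Euler: u_{n+1} = u_n + h·f(t_n, u_n).
t=1.000000, u=-1.300000: f=-1.663680 → u ← -1.300000 + 0.27·(-1.663680) = -1.749194
t=1.270000, u=-1.749194: f=-1.883027 → u ← -1.749194 + 0.27·(-1.883027) = -2.257611
u(1.54) ≈ -2.2576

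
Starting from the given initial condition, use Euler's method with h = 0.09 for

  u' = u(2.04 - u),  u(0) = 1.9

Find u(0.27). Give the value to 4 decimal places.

Euler: u_{n+1} = u_n + h·f(t_n, u_n).
t=0.000000, u=1.900000: f=0.266000 → u ← 1.900000 + 0.09·0.266000 = 1.923940
t=0.090000, u=1.923940: f=0.223292 → u ← 1.923940 + 0.09·0.223292 = 1.944036
t=0.180000, u=1.944036: f=0.186557 → u ← 1.944036 + 0.09·0.186557 = 1.960826
u(0.27) ≈ 1.9608

1.9608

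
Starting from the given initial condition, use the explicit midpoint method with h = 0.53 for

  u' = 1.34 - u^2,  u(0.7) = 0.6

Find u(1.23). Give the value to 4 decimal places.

Midpoint: k1 = f(t_n, u_n); k2 = f(t_n + h/2, u_n + (h/2)·k1); u_{n+1} = u_n + h·k2.
t=0.700000, u=0.600000:
  k1 = f(0.700000, 0.600000) = 0.980000
  k2 = f(0.965000, 0.859700) = 0.600916
  u ← 0.600000 + 0.53·0.600916 = 0.918485
u(1.23) ≈ 0.9185

0.9185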